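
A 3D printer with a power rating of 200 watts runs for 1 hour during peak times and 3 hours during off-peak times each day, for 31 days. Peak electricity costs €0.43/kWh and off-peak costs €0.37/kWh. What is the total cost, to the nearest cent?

€9.55

Peak energy = 0.2 kW × 1 h × 31 = 6.2 kWh
Off-peak energy = 0.2 kW × 3 h × 31 = 18.6 kWh
Cost = 6.2 × €0.43 + 18.6 × €0.37 = €2.666 + €6.882 = €9.55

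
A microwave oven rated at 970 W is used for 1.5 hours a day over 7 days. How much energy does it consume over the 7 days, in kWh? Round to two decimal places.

Runtime = 1.5 h/day × 7 days = 10.5 h
Energy = 0.97 kW × 10.5 h = 10.185 kWh ≈ 10.19 kWh

10.19 kWh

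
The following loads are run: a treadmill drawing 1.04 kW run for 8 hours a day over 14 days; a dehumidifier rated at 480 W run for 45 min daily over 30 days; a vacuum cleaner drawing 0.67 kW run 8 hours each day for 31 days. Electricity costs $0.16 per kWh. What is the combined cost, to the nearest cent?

treadmill: Runtime = 8 h/day × 14 days = 112 h
treadmill: 1.04 kW × 112 h = 116.48 kWh
dehumidifier: Runtime = 45 min × 30 = 1350 min = 22.5 h
dehumidifier: 0.48 kW × 22.5 h = 10.8 kWh
vacuum cleaner: Runtime = 8 h/day × 31 days = 248 h
vacuum cleaner: 0.67 kW × 248 h = 166.16 kWh
Total energy = 293.44 kWh
Cost = 293.44 × $0.16 = $46.95

$46.95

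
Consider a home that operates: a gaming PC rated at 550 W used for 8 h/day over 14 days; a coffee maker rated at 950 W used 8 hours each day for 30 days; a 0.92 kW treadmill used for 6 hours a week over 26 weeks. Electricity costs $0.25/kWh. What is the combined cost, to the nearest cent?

gaming PC: Runtime = 8 h/day × 14 days = 112 h
gaming PC: 0.55 kW × 112 h = 61.6 kWh
coffee maker: Runtime = 8 h/day × 30 days = 240 h
coffee maker: 0.95 kW × 240 h = 228 kWh
treadmill: Runtime = 6 h/week × 26 weeks = 156 h
treadmill: 0.92 kW × 156 h = 143.52 kWh
Total energy = 433.12 kWh
Cost = 433.12 × $0.25 = $108.28

$108.28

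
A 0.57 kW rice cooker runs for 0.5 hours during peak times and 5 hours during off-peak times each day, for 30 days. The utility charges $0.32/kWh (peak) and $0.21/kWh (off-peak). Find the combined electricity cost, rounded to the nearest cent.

$20.69

Peak energy = 0.57 kW × 0.5 h × 30 = 8.55 kWh
Off-peak energy = 0.57 kW × 5 h × 30 = 85.5 kWh
Cost = 8.55 × $0.32 + 85.5 × $0.21 = $2.736 + $17.955 = $20.69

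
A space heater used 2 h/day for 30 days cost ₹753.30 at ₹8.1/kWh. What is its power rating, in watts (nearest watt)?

1550 W

Energy = ₹753.30 ÷ ₹8.1/kWh = 93 kWh
Runtime = 2 h/day × 30 days = 60 h
Power = 93 kWh ÷ 60 h = 1.55 kW = 1550 W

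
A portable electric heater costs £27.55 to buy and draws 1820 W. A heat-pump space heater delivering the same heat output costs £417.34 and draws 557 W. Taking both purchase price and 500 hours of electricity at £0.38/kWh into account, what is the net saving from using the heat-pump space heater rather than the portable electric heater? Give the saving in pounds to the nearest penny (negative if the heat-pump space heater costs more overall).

-£149.82

portable electric heater: £27.55 + (1820/1000) kW × 500 h × £0.38 = £27.55 + £345.8 = £373.35
heat-pump space heater: £417.34 + (557/1000) kW × 500 h × £0.38 = £417.34 + £105.83 = £523.17
Saving = £373.35 − £523.17 = −£149.82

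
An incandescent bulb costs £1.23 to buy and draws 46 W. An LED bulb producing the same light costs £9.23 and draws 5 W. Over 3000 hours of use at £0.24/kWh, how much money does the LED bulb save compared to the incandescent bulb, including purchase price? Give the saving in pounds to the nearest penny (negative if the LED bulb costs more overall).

incandescent bulb: £1.23 + (46/1000) kW × 3000 h × £0.24 = £1.23 + £33.12 = £34.35
LED bulb: £9.23 + (5/1000) kW × 3000 h × £0.24 = £9.23 + £3.6 = £12.83
Saving = £34.35 − £12.83 = £21.52

£21.52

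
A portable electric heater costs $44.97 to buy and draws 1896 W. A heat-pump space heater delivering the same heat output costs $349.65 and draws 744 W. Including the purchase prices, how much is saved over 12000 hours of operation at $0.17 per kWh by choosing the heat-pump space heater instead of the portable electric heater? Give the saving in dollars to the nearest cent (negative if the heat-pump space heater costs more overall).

portable electric heater: $44.97 + (1896/1000) kW × 12000 h × $0.17 = $44.97 + $3867.84 = $3912.81
heat-pump space heater: $349.65 + (744/1000) kW × 12000 h × $0.17 = $349.65 + $1517.76 = $1867.41
Saving = $3912.81 − $1867.41 = $2045.4

$2045.40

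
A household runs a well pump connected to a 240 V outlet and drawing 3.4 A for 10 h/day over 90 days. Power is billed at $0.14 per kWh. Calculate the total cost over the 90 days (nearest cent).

Power = 3.4 A × 240 V = 816 W = 0.816 kW
Runtime = 10 h/day × 90 days = 900 h
Energy = 0.816 kW × 900 h = 734.4 kWh
Cost = 734.4 kWh × $0.14/kWh = $102.82

$102.82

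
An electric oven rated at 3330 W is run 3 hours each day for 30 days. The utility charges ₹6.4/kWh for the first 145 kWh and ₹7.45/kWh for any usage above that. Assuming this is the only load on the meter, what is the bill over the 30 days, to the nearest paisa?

₹2080.52

Runtime = 3 h/day × 30 days = 90 h
Energy = 3.33 kW × 90 h = 299.7 kWh
Tier 1 (0–145 kWh): 145 × ₹6.4 = ₹928
Above 145 kWh: 154.7 × ₹7.45 = ₹1152.515
Bill = ₹2080.52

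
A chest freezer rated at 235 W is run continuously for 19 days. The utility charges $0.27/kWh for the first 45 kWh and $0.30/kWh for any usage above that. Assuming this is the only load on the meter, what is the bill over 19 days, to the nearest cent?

$30.80

Runtime = 24 h × 19 = 456 h
Energy = 0.235 kW × 456 h = 107.16 kWh
Tier 1 (0–45 kWh): 45 × $0.27 = $12.15
Above 45 kWh: 62.16 × $0.30 = $18.648
Bill = $30.80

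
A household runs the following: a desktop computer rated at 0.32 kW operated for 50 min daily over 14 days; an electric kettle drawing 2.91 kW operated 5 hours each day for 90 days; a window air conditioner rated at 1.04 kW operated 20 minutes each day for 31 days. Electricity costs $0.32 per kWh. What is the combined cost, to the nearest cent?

$423.67

desktop computer: Runtime = 50 min × 14 = 700 min = 11.666666… h
desktop computer: 0.32 kW × 11.666666… h = 3.733333… kWh
electric kettle: Runtime = 5 h/day × 90 days = 450 h
electric kettle: 2.91 kW × 450 h = 1309.5 kWh
window air conditioner: Runtime = 20 min × 31 = 620 min = 10.333333… h
window air conditioner: 1.04 kW × 10.333333… h = 10.746666… kWh
Total energy = 1323.98 kWh
Cost = 1323.98 × $0.32 = $423.67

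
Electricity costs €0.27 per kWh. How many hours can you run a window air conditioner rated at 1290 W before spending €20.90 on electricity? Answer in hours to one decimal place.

Energy available = €20.90 ÷ €0.27/kWh = 77.4074 kWh
Hours = 77.4074 kWh ÷ 1.29 kW = 60.0 h

60.0 h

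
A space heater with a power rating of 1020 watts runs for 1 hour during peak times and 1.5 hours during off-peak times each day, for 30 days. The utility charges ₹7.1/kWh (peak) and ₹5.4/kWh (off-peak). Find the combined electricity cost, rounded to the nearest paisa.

₹465.12

Peak energy = 1.02 kW × 1 h × 30 = 30.6 kWh
Off-peak energy = 1.02 kW × 1.5 h × 30 = 45.9 kWh
Cost = 30.6 × ₹7.1 + 45.9 × ₹5.4 = ₹217.26 + ₹247.86 = ₹465.12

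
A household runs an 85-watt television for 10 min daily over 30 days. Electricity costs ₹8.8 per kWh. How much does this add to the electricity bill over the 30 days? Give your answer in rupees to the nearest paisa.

Runtime = 10 min × 30 = 300 min = 5 h
Energy = 0.085 kW × 5 h = 0.425 kWh
Cost = 0.425 kWh × ₹8.8/kWh = ₹3.74

₹3.74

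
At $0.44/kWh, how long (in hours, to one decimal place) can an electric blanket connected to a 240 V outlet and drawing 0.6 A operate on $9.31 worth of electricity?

Power = 0.6 A × 240 V = 144 W = 0.144 kW
Energy available = $9.31 ÷ $0.44/kWh = 21.1591 kWh
Hours = 21.1591 kWh ÷ 0.144 kW = 146.9 h

146.9 h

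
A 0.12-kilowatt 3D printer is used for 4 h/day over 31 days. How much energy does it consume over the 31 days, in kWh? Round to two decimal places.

14.88 kWh

Runtime = 4 h/day × 31 days = 124 h
Energy = 0.12 kW × 124 h = 14.88 kWh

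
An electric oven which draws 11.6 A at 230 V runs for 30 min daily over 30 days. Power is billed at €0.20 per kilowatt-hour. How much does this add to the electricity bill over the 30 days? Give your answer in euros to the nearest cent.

€8.00

Power = 11.6 A × 230 V = 2668 W = 2.668 kW
Runtime = 30 min × 30 = 900 min = 15 h
Energy = 2.668 kW × 15 h = 40.02 kWh
Cost = 40.02 kWh × €0.20/kWh = €8.00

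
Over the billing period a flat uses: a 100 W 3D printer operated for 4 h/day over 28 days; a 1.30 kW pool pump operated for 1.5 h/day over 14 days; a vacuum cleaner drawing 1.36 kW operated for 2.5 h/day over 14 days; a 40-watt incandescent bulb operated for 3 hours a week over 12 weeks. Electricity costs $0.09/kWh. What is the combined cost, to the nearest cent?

3D printer: Runtime = 4 h/day × 28 days = 112 h
3D printer: 0.1 kW × 112 h = 11.2 kWh
pool pump: Runtime = 1.5 h/day × 14 days = 21 h
pool pump: 1.3 kW × 21 h = 27.3 kWh
vacuum cleaner: Runtime = 2.5 h/day × 14 days = 35 h
vacuum cleaner: 1.36 kW × 35 h = 47.6 kWh
incandescent bulb: Runtime = 3 h/week × 12 weeks = 36 h
incandescent bulb: 0.04 kW × 36 h = 1.44 kWh
Total energy = 87.54 kWh
Cost = 87.54 × $0.09 = $7.88

$7.88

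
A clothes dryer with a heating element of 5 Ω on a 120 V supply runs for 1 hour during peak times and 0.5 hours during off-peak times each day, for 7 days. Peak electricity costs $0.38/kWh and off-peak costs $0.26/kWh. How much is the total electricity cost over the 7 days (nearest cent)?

$10.28

Power = V²/R = 120²/5 = 2880 W = 2.88 kW
Peak energy = 2.88 kW × 1 h × 7 = 20.16 kWh
Off-peak energy = 2.88 kW × 0.5 h × 7 = 10.08 kWh
Cost = 20.16 × $0.38 + 10.08 × $0.26 = $7.6608 + $2.6208 = $10.28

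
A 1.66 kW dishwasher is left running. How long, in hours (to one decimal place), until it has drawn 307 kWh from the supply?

Hours = 307 kWh ÷ 1.66 kW = 184.9 h

184.9 h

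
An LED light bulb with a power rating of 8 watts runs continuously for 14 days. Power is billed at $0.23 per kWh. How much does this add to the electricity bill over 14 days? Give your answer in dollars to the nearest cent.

Runtime = 24 h × 14 = 336 h
Energy = 0.008 kW × 336 h = 2.688 kWh
Cost = 2.688 kWh × $0.23/kWh = $0.62

$0.62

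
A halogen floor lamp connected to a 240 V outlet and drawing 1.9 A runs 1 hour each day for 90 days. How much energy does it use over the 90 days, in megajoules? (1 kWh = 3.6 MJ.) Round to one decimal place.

147.7 MJ

Power = 1.9 A × 240 V = 456 W = 0.456 kW
Runtime = 1 h/day × 90 days = 90 h
Energy = 0.456 kW × 90 h = 41.04 kWh
= 41.04 × 3.6 MJ = 147.7 MJ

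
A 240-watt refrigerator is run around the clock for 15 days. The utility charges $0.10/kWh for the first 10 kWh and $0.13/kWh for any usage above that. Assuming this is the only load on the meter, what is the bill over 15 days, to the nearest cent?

$10.93

Runtime = 24 h × 15 = 360 h
Energy = 0.24 kW × 360 h = 86.4 kWh
Tier 1 (0–10 kWh): 10 × $0.10 = $1
Above 10 kWh: 76.4 × $0.13 = $9.932
Bill = $10.93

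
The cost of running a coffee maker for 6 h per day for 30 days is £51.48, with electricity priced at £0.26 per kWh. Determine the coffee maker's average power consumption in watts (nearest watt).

1100 W

Energy = £51.48 ÷ £0.26/kWh = 198 kWh
Runtime = 6 h/day × 30 days = 180 h
Power = 198 kWh ÷ 180 h = 1.1 kW = 1100 W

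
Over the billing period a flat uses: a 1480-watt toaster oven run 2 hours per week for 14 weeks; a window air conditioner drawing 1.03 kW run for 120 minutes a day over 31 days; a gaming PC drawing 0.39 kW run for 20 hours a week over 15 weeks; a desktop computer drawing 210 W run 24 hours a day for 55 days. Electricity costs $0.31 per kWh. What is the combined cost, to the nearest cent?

toaster oven: Runtime = 2 h/week × 14 weeks = 28 h
toaster oven: 1.48 kW × 28 h = 41.44 kWh
window air conditioner: Runtime = 120 min × 31 = 3720 min = 62 h
window air conditioner: 1.03 kW × 62 h = 63.86 kWh
gaming PC: Runtime = 20 h/week × 15 weeks = 300 h
gaming PC: 0.39 kW × 300 h = 117 kWh
desktop computer: Runtime = 24 h × 55 = 1320 h
desktop computer: 0.21 kW × 1320 h = 277.2 kWh
Total energy = 499.5 kWh
Cost = 499.5 × $0.31 = $154.85

$154.85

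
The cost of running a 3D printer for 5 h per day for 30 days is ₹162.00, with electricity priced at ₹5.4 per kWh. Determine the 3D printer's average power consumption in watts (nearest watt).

200 W

Energy = ₹162.00 ÷ ₹5.4/kWh = 30 kWh
Runtime = 5 h/day × 30 days = 150 h
Power = 30 kWh ÷ 150 h = 0.2 kW = 200 W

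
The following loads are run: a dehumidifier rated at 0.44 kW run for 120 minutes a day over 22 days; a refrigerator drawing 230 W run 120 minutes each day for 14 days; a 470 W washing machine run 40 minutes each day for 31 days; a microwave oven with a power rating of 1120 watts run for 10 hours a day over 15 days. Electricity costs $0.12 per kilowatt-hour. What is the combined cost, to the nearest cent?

$24.42

dehumidifier: Runtime = 120 min × 22 = 2640 min = 44 h
dehumidifier: 0.44 kW × 44 h = 19.36 kWh
refrigerator: Runtime = 120 min × 14 = 1680 min = 28 h
refrigerator: 0.23 kW × 28 h = 6.44 kWh
washing machine: Runtime = 40 min × 31 = 1240 min = 20.666666… h
washing machine: 0.47 kW × 20.666666… h = 9.713333… kWh
microwave oven: Runtime = 10 h/day × 15 days = 150 h
microwave oven: 1.12 kW × 150 h = 168 kWh
Total energy = 203.513333… kWh
Cost = 203.513333… × $0.12 = $24.42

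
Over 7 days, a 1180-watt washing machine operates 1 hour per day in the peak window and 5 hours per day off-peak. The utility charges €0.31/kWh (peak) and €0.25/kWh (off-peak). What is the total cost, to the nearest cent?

€12.89

Peak energy = 1.18 kW × 1 h × 7 = 8.26 kWh
Off-peak energy = 1.18 kW × 5 h × 7 = 41.3 kWh
Cost = 8.26 × €0.31 + 41.3 × €0.25 = €2.5606 + €10.325 = €12.89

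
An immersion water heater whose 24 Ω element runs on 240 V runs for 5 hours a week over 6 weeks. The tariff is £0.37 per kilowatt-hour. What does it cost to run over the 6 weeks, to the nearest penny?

Power = V²/R = 240²/24 = 2400 W = 2.4 kW
Runtime = 5 h/week × 6 weeks = 30 h
Energy = 2.4 kW × 30 h = 72 kWh
Cost = 72 kWh × £0.37/kWh = £26.64

£26.64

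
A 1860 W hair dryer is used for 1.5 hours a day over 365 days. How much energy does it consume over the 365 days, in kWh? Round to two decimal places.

Runtime = 1.5 h/day × 365 days = 547.5 h
Energy = 1.86 kW × 547.5 h = 1018.35 kWh

1018.35 kWh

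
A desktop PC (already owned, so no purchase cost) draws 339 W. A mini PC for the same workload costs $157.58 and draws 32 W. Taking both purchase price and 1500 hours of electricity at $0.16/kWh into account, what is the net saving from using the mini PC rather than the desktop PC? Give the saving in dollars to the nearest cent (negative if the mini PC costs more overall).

desktop PC: $0.00 + (339/1000) kW × 1500 h × $0.16 = $0.00 + $81.36 = $81.36
mini PC: $157.58 + (32/1000) kW × 1500 h × $0.16 = $157.58 + $7.68 = $165.26
Saving = $81.36 − $165.26 = −$83.9

-$83.90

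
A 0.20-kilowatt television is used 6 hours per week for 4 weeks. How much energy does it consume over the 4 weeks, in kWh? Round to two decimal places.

4.80 kWh

Runtime = 6 h/week × 4 weeks = 24 h
Energy = 0.2 kW × 24 h = 4.8 kWh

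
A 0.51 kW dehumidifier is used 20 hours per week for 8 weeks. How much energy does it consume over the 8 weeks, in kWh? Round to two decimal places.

81.60 kWh

Runtime = 20 h/week × 8 weeks = 160 h
Energy = 0.51 kW × 160 h = 81.6 kWh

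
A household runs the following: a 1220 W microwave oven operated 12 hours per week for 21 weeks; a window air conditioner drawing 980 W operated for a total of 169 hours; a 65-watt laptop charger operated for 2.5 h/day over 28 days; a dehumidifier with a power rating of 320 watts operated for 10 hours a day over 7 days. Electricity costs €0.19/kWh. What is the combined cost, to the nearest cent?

microwave oven: Runtime = 12 h/week × 21 weeks = 252 h
microwave oven: 1.22 kW × 252 h = 307.44 kWh
window air conditioner: 0.98 kW × 169 h = 165.62 kWh
laptop charger: Runtime = 2.5 h/day × 28 days = 70 h
laptop charger: 0.065 kW × 70 h = 4.55 kWh
dehumidifier: Runtime = 10 h/day × 7 days = 70 h
dehumidifier: 0.32 kW × 70 h = 22.4 kWh
Total energy = 500.01 kWh
Cost = 500.01 × €0.19 = €95.00

€95.00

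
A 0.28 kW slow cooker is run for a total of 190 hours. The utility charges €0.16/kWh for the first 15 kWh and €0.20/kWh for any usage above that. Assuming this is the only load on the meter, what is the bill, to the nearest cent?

Energy = 0.28 kW × 190 h = 53.2 kWh
Tier 1 (0–15 kWh): 15 × €0.16 = €2.4
Above 15 kWh: 38.2 × €0.20 = €7.64
Bill = €10.04

€10.04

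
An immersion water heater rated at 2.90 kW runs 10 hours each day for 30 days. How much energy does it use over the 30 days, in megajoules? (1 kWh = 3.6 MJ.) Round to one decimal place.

Runtime = 10 h/day × 30 days = 300 h
Energy = 2.9 kW × 300 h = 870 kWh
= 870 × 3.6 MJ = 3132.0 MJ

3132.0 MJ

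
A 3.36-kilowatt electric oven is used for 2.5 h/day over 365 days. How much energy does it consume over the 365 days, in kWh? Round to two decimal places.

3066.00 kWh

Runtime = 2.5 h/day × 365 days = 912.5 h
Energy = 3.36 kW × 912.5 h = 3066 kWh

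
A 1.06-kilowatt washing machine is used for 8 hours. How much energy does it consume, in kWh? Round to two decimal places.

8.48 kWh

Energy = 1.06 kW × 8 h = 8.48 kWh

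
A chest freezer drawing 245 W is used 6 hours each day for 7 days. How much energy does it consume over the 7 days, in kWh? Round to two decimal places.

Runtime = 6 h/day × 7 days = 42 h
Energy = 0.245 kW × 42 h = 10.29 kWh

10.29 kWh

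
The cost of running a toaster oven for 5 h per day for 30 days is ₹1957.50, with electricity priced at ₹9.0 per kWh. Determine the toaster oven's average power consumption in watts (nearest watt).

1450 W

Energy = ₹1957.50 ÷ ₹9.0/kWh = 217.5 kWh
Runtime = 5 h/day × 30 days = 150 h
Power = 217.5 kWh ÷ 150 h = 1.45 kW = 1450 W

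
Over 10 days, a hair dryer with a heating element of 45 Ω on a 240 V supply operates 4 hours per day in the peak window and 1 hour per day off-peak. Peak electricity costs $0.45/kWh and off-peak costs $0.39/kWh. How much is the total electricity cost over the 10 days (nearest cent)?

Power = V²/R = 240²/45 = 1280 W = 1.28 kW
Peak energy = 1.28 kW × 4 h × 10 = 51.2 kWh
Off-peak energy = 1.28 kW × 1 h × 10 = 12.8 kWh
Cost = 51.2 × $0.45 + 12.8 × $0.39 = $23.04 + $4.992 = $28.03

$28.03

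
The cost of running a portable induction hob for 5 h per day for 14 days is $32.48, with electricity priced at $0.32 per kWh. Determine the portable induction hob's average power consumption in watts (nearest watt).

Energy = $32.48 ÷ $0.32/kWh = 101.5 kWh
Runtime = 5 h/day × 14 days = 70 h
Power = 101.5 kWh ÷ 70 h = 1.45 kW = 1450 W

1450 W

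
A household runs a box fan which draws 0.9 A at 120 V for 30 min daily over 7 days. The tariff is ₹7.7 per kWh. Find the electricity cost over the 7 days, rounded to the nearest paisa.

Power = 0.9 A × 120 V = 108 W = 0.108 kW
Runtime = 30 min × 7 = 210 min = 3.5 h
Energy = 0.108 kW × 3.5 h = 0.378 kWh
Cost = 0.378 kWh × ₹7.7/kWh = ₹2.91

₹2.91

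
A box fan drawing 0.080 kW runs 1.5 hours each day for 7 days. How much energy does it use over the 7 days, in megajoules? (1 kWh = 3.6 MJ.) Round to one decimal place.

3.0 MJ

Runtime = 1.5 h/day × 7 days = 10.5 h
Energy = 0.08 kW × 10.5 h = 0.84 kWh
= 0.84 × 3.6 MJ = 3.0 MJ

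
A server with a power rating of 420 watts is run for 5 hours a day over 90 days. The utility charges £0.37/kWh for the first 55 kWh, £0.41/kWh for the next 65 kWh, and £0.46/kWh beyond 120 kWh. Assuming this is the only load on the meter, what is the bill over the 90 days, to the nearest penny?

£78.74

Runtime = 5 h/day × 90 days = 450 h
Energy = 0.42 kW × 450 h = 189 kWh
Tier 1 (0–55 kWh): 55 × £0.37 = £20.35
Tier 2 (55–120 kWh): 65 × £0.41 = £26.65
Above 120 kWh: 69 × £0.46 = £31.74
Bill = £78.74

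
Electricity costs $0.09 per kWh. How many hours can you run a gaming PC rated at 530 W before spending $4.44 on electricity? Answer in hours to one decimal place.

Energy available = $4.44 ÷ $0.09/kWh = 49.3333 kWh
Hours = 49.3333 kWh ÷ 0.53 kW = 93.1 h

93.1 h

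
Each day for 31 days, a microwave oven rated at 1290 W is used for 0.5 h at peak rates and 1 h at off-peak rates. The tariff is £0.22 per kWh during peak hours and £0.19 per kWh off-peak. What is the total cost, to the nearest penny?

£12.00

Peak energy = 1.29 kW × 0.5 h × 31 = 19.995 kWh
Off-peak energy = 1.29 kW × 1 h × 31 = 39.99 kWh
Cost = 19.995 × £0.22 + 39.99 × £0.19 = £4.3989 + £7.5981 = £12.00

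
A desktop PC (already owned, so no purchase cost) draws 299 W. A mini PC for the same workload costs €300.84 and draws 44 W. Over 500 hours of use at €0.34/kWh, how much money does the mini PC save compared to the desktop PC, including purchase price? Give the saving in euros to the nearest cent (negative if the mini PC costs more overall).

desktop PC: €0.00 + (299/1000) kW × 500 h × €0.34 = €0.00 + €50.83 = €50.83
mini PC: €300.84 + (44/1000) kW × 500 h × €0.34 = €300.84 + €7.48 = €308.32
Saving = €50.83 − €308.32 = −€257.49

-€257.49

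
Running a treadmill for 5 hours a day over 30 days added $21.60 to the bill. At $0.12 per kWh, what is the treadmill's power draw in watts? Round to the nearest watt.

1200 W

Energy = $21.60 ÷ $0.12/kWh = 180 kWh
Runtime = 5 h/day × 30 days = 150 h
Power = 180 kWh ÷ 150 h = 1.2 kW = 1200 W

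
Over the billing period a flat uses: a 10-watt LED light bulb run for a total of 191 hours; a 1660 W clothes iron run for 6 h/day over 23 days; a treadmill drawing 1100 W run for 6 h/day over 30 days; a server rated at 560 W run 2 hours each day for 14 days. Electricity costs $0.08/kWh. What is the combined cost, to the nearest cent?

LED light bulb: 0.01 kW × 191 h = 1.91 kWh
clothes iron: Runtime = 6 h/day × 23 days = 138 h
clothes iron: 1.66 kW × 138 h = 229.08 kWh
treadmill: Runtime = 6 h/day × 30 days = 180 h
treadmill: 1.1 kW × 180 h = 198 kWh
server: Runtime = 2 h/day × 14 days = 28 h
server: 0.56 kW × 28 h = 15.68 kWh
Total energy = 444.67 kWh
Cost = 444.67 × $0.08 = $35.57

$35.57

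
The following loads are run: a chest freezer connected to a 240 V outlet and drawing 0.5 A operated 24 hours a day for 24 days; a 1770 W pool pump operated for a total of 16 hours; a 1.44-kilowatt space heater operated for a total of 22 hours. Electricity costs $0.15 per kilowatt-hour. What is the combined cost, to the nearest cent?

chest freezer: Power = 0.5 A × 240 V = 120 W = 0.12 kW
chest freezer: Runtime = 24 h × 24 = 576 h
chest freezer: 0.12 kW × 576 h = 69.12 kWh
pool pump: 1.77 kW × 16 h = 28.32 kWh
space heater: 1.44 kW × 22 h = 31.68 kWh
Total energy = 129.12 kWh
Cost = 129.12 × $0.15 = $19.37

$19.37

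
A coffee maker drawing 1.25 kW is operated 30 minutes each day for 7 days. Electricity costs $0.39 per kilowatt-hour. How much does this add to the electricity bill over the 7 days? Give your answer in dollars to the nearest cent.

$1.71

Runtime = 30 min × 7 = 210 min = 3.5 h
Energy = 1.25 kW × 3.5 h = 4.375 kWh
Cost = 4.375 kWh × $0.39/kWh = $1.71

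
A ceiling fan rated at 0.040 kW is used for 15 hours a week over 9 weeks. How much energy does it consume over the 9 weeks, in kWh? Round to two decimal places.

5.40 kWh

Runtime = 15 h/week × 9 weeks = 135 h
Energy = 0.04 kW × 135 h = 5.4 kWh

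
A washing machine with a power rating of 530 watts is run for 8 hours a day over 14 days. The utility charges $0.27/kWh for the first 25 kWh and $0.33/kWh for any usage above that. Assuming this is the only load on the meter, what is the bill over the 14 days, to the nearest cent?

$18.09

Runtime = 8 h/day × 14 days = 112 h
Energy = 0.53 kW × 112 h = 59.36 kWh
Tier 1 (0–25 kWh): 25 × $0.27 = $6.75
Above 25 kWh: 34.36 × $0.33 = $11.3388
Bill = $18.09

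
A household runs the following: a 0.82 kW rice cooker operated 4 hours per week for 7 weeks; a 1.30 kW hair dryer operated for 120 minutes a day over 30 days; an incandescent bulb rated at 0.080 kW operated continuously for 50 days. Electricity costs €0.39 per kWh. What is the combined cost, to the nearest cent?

€76.81

rice cooker: Runtime = 4 h/week × 7 weeks = 28 h
rice cooker: 0.82 kW × 28 h = 22.96 kWh
hair dryer: Runtime = 120 min × 30 = 3600 min = 60 h
hair dryer: 1.3 kW × 60 h = 78 kWh
incandescent bulb: Runtime = 24 h × 50 = 1200 h
incandescent bulb: 0.08 kW × 1200 h = 96 kWh
Total energy = 196.96 kWh
Cost = 196.96 × €0.39 = €76.81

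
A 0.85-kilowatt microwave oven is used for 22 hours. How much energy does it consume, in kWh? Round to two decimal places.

Energy = 0.85 kW × 22 h = 18.7 kWh

18.70 kWh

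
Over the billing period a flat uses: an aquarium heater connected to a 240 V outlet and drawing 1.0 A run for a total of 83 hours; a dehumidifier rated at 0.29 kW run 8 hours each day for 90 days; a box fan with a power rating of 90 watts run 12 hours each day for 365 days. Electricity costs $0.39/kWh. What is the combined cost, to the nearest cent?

$242.94

aquarium heater: Power = 1.0 A × 240 V = 240 W = 0.24 kW
aquarium heater: 0.24 kW × 83 h = 19.92 kWh
dehumidifier: Runtime = 8 h/day × 90 days = 720 h
dehumidifier: 0.29 kW × 720 h = 208.8 kWh
box fan: Runtime = 12 h/day × 365 days = 4380 h
box fan: 0.09 kW × 4380 h = 394.2 kWh
Total energy = 622.92 kWh
Cost = 622.92 × $0.39 = $242.94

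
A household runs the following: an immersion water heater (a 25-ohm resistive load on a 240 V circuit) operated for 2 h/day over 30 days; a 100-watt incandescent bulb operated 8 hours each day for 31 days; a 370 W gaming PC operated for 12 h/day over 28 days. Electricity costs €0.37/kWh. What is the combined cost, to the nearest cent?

€106.32

immersion water heater: Power = V²/R = 240²/25 = 2304 W = 2.304 kW
immersion water heater: Runtime = 2 h/day × 30 days = 60 h
immersion water heater: 2.304 kW × 60 h = 138.24 kWh
incandescent bulb: Runtime = 8 h/day × 31 days = 248 h
incandescent bulb: 0.1 kW × 248 h = 24.8 kWh
gaming PC: Runtime = 12 h/day × 28 days = 336 h
gaming PC: 0.37 kW × 336 h = 124.32 kWh
Total energy = 287.36 kWh
Cost = 287.36 × €0.37 = €106.32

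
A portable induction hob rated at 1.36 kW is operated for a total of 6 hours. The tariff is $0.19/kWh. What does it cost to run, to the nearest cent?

Energy = 1.36 kW × 6 h = 8.16 kWh
Cost = 8.16 kWh × $0.19/kWh = $1.55

$1.55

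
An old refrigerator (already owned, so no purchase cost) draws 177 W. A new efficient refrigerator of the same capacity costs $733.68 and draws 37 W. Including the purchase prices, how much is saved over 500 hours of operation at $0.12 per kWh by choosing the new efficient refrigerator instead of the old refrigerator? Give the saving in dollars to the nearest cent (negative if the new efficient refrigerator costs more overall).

-$725.28

old refrigerator: $0.00 + (177/1000) kW × 500 h × $0.12 = $0.00 + $10.62 = $10.62
new efficient refrigerator: $733.68 + (37/1000) kW × 500 h × $0.12 = $733.68 + $2.22 = $735.9
Saving = $10.62 − $735.9 = −$725.28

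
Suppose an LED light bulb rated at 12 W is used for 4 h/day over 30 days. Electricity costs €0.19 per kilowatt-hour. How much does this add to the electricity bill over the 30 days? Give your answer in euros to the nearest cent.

Runtime = 4 h/day × 30 days = 120 h
Energy = 0.012 kW × 120 h = 1.44 kWh
Cost = 1.44 kWh × €0.19/kWh = €0.27

€0.27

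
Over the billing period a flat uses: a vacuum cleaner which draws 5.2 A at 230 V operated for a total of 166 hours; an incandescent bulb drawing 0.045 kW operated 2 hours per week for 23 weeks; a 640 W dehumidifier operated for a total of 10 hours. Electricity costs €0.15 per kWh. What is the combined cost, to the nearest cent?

€31.05

vacuum cleaner: Power = 5.2 A × 230 V = 1196 W = 1.196 kW
vacuum cleaner: 1.196 kW × 166 h = 198.536 kWh
incandescent bulb: Runtime = 2 h/week × 23 weeks = 46 h
incandescent bulb: 0.045 kW × 46 h = 2.07 kWh
dehumidifier: 0.64 kW × 10 h = 6.4 kWh
Total energy = 207.006 kWh
Cost = 207.006 × €0.15 = €31.05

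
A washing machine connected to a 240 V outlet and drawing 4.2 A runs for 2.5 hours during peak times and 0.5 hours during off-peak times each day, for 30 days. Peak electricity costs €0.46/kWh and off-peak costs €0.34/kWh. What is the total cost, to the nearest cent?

€39.92

Power = 4.2 A × 240 V = 1008 W = 1.008 kW
Peak energy = 1.008 kW × 2.5 h × 30 = 75.6 kWh
Off-peak energy = 1.008 kW × 0.5 h × 30 = 15.12 kWh
Cost = 75.6 × €0.46 + 15.12 × €0.34 = €34.776 + €5.1408 = €39.92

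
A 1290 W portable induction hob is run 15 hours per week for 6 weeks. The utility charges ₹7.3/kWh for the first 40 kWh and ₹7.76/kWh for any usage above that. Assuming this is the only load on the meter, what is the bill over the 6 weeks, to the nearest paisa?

₹882.54

Runtime = 15 h/week × 6 weeks = 90 h
Energy = 1.29 kW × 90 h = 116.1 kWh
Tier 1 (0–40 kWh): 40 × ₹7.3 = ₹292
Above 40 kWh: 76.1 × ₹7.76 = ₹590.536
Bill = ₹882.54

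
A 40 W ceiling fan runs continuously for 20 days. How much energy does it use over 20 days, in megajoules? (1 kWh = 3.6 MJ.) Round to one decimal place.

69.1 MJ

Runtime = 24 h × 20 = 480 h
Energy = 0.04 kW × 480 h = 19.2 kWh
= 19.2 × 3.6 MJ = 69.1 MJ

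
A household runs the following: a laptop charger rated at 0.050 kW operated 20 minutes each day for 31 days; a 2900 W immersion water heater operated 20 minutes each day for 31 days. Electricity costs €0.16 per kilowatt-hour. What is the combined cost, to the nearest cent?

€4.88

laptop charger: Runtime = 20 min × 31 = 620 min = 10.333333… h
laptop charger: 0.05 kW × 10.333333… h = 0.516666… kWh
immersion water heater: Runtime = 20 min × 31 = 620 min = 10.333333… h
immersion water heater: 2.9 kW × 10.333333… h = 29.966666… kWh
Total energy = 30.483333… kWh
Cost = 30.483333… × €0.16 = €4.88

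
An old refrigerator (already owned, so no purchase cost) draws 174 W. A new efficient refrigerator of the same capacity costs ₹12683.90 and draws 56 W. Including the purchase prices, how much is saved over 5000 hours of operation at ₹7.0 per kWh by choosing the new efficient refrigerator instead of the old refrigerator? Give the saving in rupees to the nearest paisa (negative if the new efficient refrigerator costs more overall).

old refrigerator: ₹0.00 + (174/1000) kW × 5000 h × ₹7.0 = ₹0.00 + ₹6090 = ₹6090
new efficient refrigerator: ₹12683.90 + (56/1000) kW × 5000 h × ₹7.0 = ₹12683.90 + ₹1960 = ₹14643.9
Saving = ₹6090 − ₹14643.9 = −₹8553.9

-₹8553.90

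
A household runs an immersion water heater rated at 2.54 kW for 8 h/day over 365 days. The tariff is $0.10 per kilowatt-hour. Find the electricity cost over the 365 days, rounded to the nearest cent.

Runtime = 8 h/day × 365 days = 2920 h
Energy = 2.54 kW × 2920 h = 7416.8 kWh
Cost = 7416.8 kWh × $0.10/kWh = $741.68

$741.68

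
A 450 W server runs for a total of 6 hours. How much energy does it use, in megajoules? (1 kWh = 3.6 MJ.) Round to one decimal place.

9.7 MJ

Energy = 0.45 kW × 6 h = 2.7 kWh
= 2.7 × 3.6 MJ = 9.7 MJ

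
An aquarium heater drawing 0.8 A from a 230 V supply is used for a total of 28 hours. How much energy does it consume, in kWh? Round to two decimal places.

5.15 kWh

Power = 0.8 A × 230 V = 184 W = 0.184 kW
Energy = 0.184 kW × 28 h = 5.152 kWh ≈ 5.15 kWh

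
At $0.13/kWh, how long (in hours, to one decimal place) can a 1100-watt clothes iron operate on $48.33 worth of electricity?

338.0 h

Energy available = $48.33 ÷ $0.13/kWh = 371.7692 kWh
Hours = 371.7692 kWh ÷ 1.1 kW = 338.0 h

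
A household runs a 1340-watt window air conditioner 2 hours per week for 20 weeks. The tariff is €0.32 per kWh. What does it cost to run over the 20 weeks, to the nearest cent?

Runtime = 2 h/week × 20 weeks = 40 h
Energy = 1.34 kW × 40 h = 53.6 kWh
Cost = 53.6 kWh × €0.32/kWh = €17.15

€17.15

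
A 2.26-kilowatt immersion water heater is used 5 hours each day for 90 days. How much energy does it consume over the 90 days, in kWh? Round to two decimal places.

Runtime = 5 h/day × 90 days = 450 h
Energy = 2.26 kW × 450 h = 1017 kWh

1017.00 kWh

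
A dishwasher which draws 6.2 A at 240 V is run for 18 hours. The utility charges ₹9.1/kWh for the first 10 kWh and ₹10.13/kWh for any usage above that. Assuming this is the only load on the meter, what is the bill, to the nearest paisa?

₹261.02

Power = 6.2 A × 240 V = 1488 W = 1.488 kW
Energy = 1.488 kW × 18 h = 26.784 kWh
Tier 1 (0–10 kWh): 10 × ₹9.1 = ₹91
Above 10 kWh: 16.784 × ₹10.13 = ₹170.02192
Bill = ₹261.02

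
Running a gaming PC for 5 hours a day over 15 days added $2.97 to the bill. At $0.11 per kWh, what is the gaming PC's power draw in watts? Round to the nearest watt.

Energy = $2.97 ÷ $0.11/kWh = 27 kWh
Runtime = 5 h/day × 15 days = 75 h
Power = 27 kWh ÷ 75 h = 0.36 kW = 360 W

360 W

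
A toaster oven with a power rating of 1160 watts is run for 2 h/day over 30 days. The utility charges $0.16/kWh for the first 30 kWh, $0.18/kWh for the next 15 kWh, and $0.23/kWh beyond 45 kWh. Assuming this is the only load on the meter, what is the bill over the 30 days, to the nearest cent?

$13.16

Runtime = 2 h/day × 30 days = 60 h
Energy = 1.16 kW × 60 h = 69.6 kWh
Tier 1 (0–30 kWh): 30 × $0.16 = $4.8
Tier 2 (30–45 kWh): 15 × $0.18 = $2.7
Above 45 kWh: 24.6 × $0.23 = $5.658
Bill = $13.16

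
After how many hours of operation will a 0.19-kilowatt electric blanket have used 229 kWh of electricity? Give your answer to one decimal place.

1205.3 h

Hours = 229 kWh ÷ 0.19 kW = 1205.3 h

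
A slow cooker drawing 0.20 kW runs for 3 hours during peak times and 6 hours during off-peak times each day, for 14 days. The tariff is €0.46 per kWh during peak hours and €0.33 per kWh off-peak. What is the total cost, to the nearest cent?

€9.41

Peak energy = 0.2 kW × 3 h × 14 = 8.4 kWh
Off-peak energy = 0.2 kW × 6 h × 14 = 16.8 kWh
Cost = 8.4 × €0.46 + 16.8 × €0.33 = €3.864 + €5.544 = €9.41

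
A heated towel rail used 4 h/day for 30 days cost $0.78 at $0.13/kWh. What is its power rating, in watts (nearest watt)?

50 W

Energy = $0.78 ÷ $0.13/kWh = 6 kWh
Runtime = 4 h/day × 30 days = 120 h
Power = 6 kWh ÷ 120 h = 0.05 kW = 50 W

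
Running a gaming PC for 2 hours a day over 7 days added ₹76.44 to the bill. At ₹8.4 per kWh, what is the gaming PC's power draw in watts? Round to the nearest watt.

Energy = ₹76.44 ÷ ₹8.4/kWh = 9.1 kWh
Runtime = 2 h/day × 7 days = 14 h
Power = 9.1 kWh ÷ 14 h = 0.65 kW = 650 W

650 W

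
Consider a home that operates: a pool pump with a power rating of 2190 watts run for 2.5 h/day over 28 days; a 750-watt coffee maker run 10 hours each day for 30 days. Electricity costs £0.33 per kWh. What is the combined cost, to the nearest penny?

£124.84

pool pump: Runtime = 2.5 h/day × 28 days = 70 h
pool pump: 2.19 kW × 70 h = 153.3 kWh
coffee maker: Runtime = 10 h/day × 30 days = 300 h
coffee maker: 0.75 kW × 300 h = 225 kWh
Total energy = 378.3 kWh
Cost = 378.3 × £0.33 = £124.84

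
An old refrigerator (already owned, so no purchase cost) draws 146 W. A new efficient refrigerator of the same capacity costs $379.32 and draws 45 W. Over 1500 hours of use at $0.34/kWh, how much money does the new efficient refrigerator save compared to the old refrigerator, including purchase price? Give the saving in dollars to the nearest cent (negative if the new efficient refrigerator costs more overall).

old refrigerator: $0.00 + (146/1000) kW × 1500 h × $0.34 = $0.00 + $74.46 = $74.46
new efficient refrigerator: $379.32 + (45/1000) kW × 1500 h × $0.34 = $379.32 + $22.95 = $402.27
Saving = $74.46 − $402.27 = −$327.81

-$327.81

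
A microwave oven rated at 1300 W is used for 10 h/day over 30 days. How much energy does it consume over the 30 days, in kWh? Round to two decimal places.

390.00 kWh

Runtime = 10 h/day × 30 days = 300 h
Energy = 1.3 kW × 300 h = 390 kWh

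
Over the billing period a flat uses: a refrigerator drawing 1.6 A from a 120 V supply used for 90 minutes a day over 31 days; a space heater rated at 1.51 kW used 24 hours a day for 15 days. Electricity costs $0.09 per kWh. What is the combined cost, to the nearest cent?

refrigerator: Power = 1.6 A × 120 V = 192 W = 0.192 kW
refrigerator: Runtime = 90 min × 31 = 2790 min = 46.5 h
refrigerator: 0.192 kW × 46.5 h = 8.928 kWh
space heater: Runtime = 24 h × 15 = 360 h
space heater: 1.51 kW × 360 h = 543.6 kWh
Total energy = 552.528 kWh
Cost = 552.528 × $0.09 = $49.73

$49.73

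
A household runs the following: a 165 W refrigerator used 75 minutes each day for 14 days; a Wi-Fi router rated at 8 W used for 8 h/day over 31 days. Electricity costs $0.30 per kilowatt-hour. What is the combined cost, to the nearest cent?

$1.46

refrigerator: Runtime = 75 min × 14 = 1050 min = 17.5 h
refrigerator: 0.165 kW × 17.5 h = 2.8875 kWh
Wi-Fi router: Runtime = 8 h/day × 31 days = 248 h
Wi-Fi router: 0.008 kW × 248 h = 1.984 kWh
Total energy = 4.8715 kWh
Cost = 4.8715 × $0.30 = $1.46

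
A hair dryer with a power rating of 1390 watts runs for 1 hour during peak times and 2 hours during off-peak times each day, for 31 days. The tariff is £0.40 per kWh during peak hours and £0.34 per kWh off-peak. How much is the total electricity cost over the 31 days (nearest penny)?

Peak energy = 1.39 kW × 1 h × 31 = 43.09 kWh
Off-peak energy = 1.39 kW × 2 h × 31 = 86.18 kWh
Cost = 43.09 × £0.40 + 86.18 × £0.34 = £17.236 + £29.3012 = £46.54

£46.54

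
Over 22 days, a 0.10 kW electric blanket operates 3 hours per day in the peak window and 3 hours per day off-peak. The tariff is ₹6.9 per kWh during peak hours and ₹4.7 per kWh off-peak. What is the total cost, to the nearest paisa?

Peak energy = 0.1 kW × 3 h × 22 = 6.6 kWh
Off-peak energy = 0.1 kW × 3 h × 22 = 6.6 kWh
Cost = 6.6 × ₹6.9 + 6.6 × ₹4.7 = ₹45.54 + ₹31.02 = ₹76.56

₹76.56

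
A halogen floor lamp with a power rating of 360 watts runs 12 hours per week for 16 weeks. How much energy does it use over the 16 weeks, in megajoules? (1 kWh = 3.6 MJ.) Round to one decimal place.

Runtime = 12 h/week × 16 weeks = 192 h
Energy = 0.36 kW × 192 h = 69.12 kWh
= 69.12 × 3.6 MJ = 248.8 MJ

248.8 MJ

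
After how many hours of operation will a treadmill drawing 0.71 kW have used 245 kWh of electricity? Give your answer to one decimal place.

345.1 h

Hours = 245 kWh ÷ 0.71 kW = 345.1 h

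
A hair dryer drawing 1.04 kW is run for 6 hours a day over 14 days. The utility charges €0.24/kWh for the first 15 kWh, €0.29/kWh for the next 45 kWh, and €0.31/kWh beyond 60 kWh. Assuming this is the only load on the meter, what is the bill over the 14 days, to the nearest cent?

€25.13

Runtime = 6 h/day × 14 days = 84 h
Energy = 1.04 kW × 84 h = 87.36 kWh
Tier 1 (0–15 kWh): 15 × €0.24 = €3.6
Tier 2 (15–60 kWh): 45 × €0.29 = €13.05
Above 60 kWh: 27.36 × €0.31 = €8.4816
Bill = €25.13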